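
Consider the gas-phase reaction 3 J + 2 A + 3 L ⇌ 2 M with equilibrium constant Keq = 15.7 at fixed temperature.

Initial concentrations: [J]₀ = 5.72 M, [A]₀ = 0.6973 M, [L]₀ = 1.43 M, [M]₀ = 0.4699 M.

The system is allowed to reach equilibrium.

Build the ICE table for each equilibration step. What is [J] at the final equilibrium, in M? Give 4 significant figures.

[J]_eq = 4.787 M

Q₀ = 8.2980e-04 vs Keq = 15.7 ⇒ Q<K, forward
Step 1:
                  J         A         L         M
  I            5.72    0.6973      1.43    0.4699
  C         -0.9332   -0.6221   -0.9332    0.6221
  E           4.787   0.07516    0.4968     1.092
  solve Keq expr → x = 0.3111; check Q = 15.7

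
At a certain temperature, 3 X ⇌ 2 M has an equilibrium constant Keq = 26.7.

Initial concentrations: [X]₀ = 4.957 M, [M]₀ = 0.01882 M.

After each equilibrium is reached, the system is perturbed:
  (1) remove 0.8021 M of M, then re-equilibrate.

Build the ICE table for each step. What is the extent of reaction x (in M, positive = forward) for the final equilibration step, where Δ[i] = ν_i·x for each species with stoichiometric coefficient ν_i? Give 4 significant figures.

x = 0.0396 M

Q₀ = 2.9079e-06 vs Keq = 26.7 ⇒ Q<K, forward
Step 1:
                    X           M
  I             4.957     0.01882
  C            -4.281       2.854
  E            0.6761       2.873
  solve Keq expr → x = 1.427; check Q = 26.7
Then remove 0.8021 M of M.
Step 2:
                    X           M
  I            0.6761       2.071
  C           -0.1188     0.07921
  E            0.5573        2.15
  solve Keq expr → x = 0.0396; check Q = 26.7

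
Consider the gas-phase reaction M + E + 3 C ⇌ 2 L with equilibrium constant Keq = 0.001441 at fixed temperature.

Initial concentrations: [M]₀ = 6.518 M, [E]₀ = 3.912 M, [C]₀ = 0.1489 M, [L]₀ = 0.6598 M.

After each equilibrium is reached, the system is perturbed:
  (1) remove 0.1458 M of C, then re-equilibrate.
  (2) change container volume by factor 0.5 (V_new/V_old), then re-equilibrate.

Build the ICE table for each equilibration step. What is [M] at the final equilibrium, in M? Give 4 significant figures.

Q₀ = 5.172 vs Keq = 0.001441 ⇒ Q>K, reverse
Step 1:
                    M           E           C           L
  Initial       6.518       3.912      0.1489      0.6598
  Change       0.2459      0.2459      0.7376     -0.4918
  Equil         6.764       4.158      0.8865       0.168
  solve Keq expr → x = -0.2459; check Q = 0.001441
Then remove 0.1458 M of C.
Step 2:
                    M           E           C           L
  Initial       6.764       4.158      0.7407       0.168
  Change      0.01409     0.01409     0.04227    -0.02818
  Equil         6.778       4.172       0.783      0.1399
  solve Keq expr → x = -0.01409; check Q = 0.001441
Then change container volume by factor 0.5 (V_new/V_old).
Step 3:
                    M           E           C           L
  Initial       13.56       8.344       1.566      0.2797
  Change      -0.1222     -0.1222     -0.3665      0.2444
  Equil         13.43       8.222       1.199      0.5241
  solve Keq expr → x = 0.1222; check Q = 0.001441

[M]_eq = 13.43 M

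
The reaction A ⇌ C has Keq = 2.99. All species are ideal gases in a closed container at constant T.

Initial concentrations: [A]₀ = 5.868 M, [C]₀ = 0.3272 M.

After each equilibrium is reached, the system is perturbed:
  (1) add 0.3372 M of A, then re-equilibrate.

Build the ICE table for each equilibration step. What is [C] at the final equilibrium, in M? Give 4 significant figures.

[C]_eq = 4.895 M

Q₀ = 0.05576 vs Keq = 2.99 ⇒ Q<K, forward
Step 1:
                    A           C
  init          5.868      0.3272
  Δ            -4.315       4.315
  eq            1.553       4.643
  solve Keq expr → x = 4.315; check Q = 2.99
Then add 0.3372 M of A.
Step 2:
                    A           C
  init           1.89       4.643
  Δ           -0.2527      0.2527
  eq            1.637       4.895
  solve Keq expr → x = 0.2527; check Q = 2.99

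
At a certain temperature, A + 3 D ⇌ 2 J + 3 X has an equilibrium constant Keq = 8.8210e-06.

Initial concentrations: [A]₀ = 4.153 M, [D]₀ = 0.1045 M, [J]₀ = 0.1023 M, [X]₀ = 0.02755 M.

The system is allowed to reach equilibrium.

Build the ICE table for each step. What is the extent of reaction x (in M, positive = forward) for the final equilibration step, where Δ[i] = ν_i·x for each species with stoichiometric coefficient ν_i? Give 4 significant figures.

x = -0.003162 M

Q₀ = 4.6175e-05 vs Keq = 8.8210e-06 ⇒ Q>K, reverse
Step 1:
                    A           D           J           X
  init          4.153      0.1045      0.1023     0.02755
  Δ          0.003162    0.009486   -0.006324   -0.009486
  eq            4.156       0.114     0.09598     0.01806
  solve Keq expr → x = -0.003162; check Q = 8.8210e-06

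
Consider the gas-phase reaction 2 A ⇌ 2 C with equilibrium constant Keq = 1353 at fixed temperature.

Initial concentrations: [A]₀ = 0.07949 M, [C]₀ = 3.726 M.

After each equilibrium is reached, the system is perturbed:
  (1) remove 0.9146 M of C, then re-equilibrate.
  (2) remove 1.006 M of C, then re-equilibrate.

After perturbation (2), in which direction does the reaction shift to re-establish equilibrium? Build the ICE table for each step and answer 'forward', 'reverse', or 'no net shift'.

Q₀ = 2197 vs Keq = 1353 ⇒ Q>K, reverse
Step 1:
                   A          C
  init       0.07949      3.726
  Δ          0.02123   -0.02123
  eq          0.1007      3.705
  solve Keq expr → x = -0.01061; check Q = 1353
Then remove 0.9146 M of C.
Step 2:
                   A          C
  init        0.1007       2.79
  Δ         -0.02421    0.02421
  eq         0.07651      2.814
  solve Keq expr → x = 0.0121; check Q = 1353
Then remove 1.006 M of C.
Step 3:
                   A          C
  init       0.07651      1.808
  Δ         -0.02663    0.02663
  eq         0.04989      1.835
  solve Keq expr → x = 0.01331; check Q = 1353

Direction: forward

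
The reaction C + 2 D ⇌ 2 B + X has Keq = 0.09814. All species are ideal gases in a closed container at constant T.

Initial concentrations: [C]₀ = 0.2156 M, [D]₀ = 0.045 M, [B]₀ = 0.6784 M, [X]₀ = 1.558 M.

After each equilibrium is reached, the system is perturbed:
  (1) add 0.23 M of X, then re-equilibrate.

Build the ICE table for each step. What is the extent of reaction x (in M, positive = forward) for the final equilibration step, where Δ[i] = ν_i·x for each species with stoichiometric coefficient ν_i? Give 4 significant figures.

Q₀ = 1642 vs Keq = 0.09814 ⇒ Q>K, reverse
Step 1:
                   C          D          B          X
  I           0.2156      0.045     0.6784      1.558
  C           0.2801     0.5603    -0.5603    -0.2801
  E           0.4957     0.6053     0.1181      1.278
  solve Keq expr → x = -0.2801; check Q = 0.09814
Then add 0.23 M of X.
Step 2:
                   C          D          B          X
  I           0.4957     0.6053     0.1181      1.508
  C         0.003742   0.007484  -0.007484  -0.003742
  E           0.4995     0.6128     0.1106      1.504
  solve Keq expr → x = -0.003742; check Q = 0.09814

x = -0.003742 M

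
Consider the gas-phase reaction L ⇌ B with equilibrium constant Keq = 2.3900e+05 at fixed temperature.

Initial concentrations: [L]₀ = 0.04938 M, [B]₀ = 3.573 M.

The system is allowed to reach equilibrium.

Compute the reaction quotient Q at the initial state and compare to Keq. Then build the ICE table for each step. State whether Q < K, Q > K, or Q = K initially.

Q₀ = 72.36; Q < K (proceeds forward)

Q₀ = 72.36 vs Keq = 2.3900e+05 ⇒ Q<K, forward
Step 1:
                   L          B
  I          0.04938      3.573
  C         -0.04936    0.04936
  E       1.5156e-05      3.622
  solve Keq expr → x = 0.04936; check Q = 2.3900e+05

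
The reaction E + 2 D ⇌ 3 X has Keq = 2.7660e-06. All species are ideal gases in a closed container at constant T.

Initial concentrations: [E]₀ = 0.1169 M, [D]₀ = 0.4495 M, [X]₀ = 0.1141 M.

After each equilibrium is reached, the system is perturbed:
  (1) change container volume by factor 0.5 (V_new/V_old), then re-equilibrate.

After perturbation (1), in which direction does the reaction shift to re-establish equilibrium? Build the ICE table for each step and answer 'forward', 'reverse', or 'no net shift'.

Direction: no net shift

Q₀ = 0.06289 vs Keq = 2.7660e-06 ⇒ Q>K, reverse
Step 1:
                    E           D           X
  init         0.1169      0.4495      0.1141
  Δ           0.03641     0.07282     -0.1092
  eq           0.1533      0.5223    0.004873
  solve Keq expr → x = -0.03641; check Q = 2.7660e-06
Then change container volume by factor 0.5 (V_new/V_old).
Step 2:
                    E           D           X
  init         0.3066       1.045    0.009745
  Δ                 0           0           0
  eq           0.3066       1.045    0.009745
  solve Keq expr → x = 0; check Q = 2.7660e-06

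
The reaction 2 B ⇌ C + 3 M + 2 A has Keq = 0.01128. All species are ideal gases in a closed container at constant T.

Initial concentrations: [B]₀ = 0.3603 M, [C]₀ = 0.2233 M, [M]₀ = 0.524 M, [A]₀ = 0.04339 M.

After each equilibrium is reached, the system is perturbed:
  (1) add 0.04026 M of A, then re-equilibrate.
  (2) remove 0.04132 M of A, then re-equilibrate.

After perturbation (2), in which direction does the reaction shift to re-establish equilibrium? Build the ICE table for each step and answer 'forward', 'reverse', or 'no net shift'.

Direction: forward

Q₀ = 4.6594e-04 vs Keq = 0.01128 ⇒ Q<K, forward
Step 1:
                   B          C          M          A
  Initial     0.3603     0.2233      0.524    0.04339
  Change     -0.0742     0.0371     0.1113     0.0742
  Equil       0.2861     0.2604     0.6353     0.1176
  solve Keq expr → x = 0.0371; check Q = 0.01128
Then add 0.04026 M of A.
Step 2:
                   B          C          M          A
  Initial     0.2861     0.2604     0.6353     0.1579
  Change     0.01995  -0.009975   -0.02993   -0.01995
  Equil        0.306     0.2504     0.6054     0.1379
  solve Keq expr → x = -0.009975; check Q = 0.01128
Then remove 0.04132 M of A.
Step 3:
                   B          C          M          A
  Initial      0.306     0.2504     0.6054    0.09658
  Change     -0.0205    0.01025    0.03075     0.0205
  Equil       0.2856     0.2607     0.6361     0.1171
  solve Keq expr → x = 0.01025; check Q = 0.01128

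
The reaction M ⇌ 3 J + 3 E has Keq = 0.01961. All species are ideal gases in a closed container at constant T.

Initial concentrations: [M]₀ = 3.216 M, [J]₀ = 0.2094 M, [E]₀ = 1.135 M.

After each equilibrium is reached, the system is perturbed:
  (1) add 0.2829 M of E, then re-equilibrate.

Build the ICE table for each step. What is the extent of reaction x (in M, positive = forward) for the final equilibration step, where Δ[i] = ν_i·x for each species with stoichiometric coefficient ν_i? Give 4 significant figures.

x = -0.0166 M

Q₀ = 0.004174 vs Keq = 0.01961 ⇒ Q<K, forward
Step 1:
                  M         J         E
  Initial     3.216    0.2094     1.135
  Change   -0.03643    0.1093    0.1093
  Equil        3.18    0.3187     1.244
  solve Keq expr → x = 0.03643; check Q = 0.01961
Then add 0.2829 M of E.
Step 2:
                  M         J         E
  Initial      3.18    0.3187     1.527
  Change     0.0166  -0.04981  -0.04981
  Equil       3.196    0.2689     1.477
  solve Keq expr → x = -0.0166; check Q = 0.01961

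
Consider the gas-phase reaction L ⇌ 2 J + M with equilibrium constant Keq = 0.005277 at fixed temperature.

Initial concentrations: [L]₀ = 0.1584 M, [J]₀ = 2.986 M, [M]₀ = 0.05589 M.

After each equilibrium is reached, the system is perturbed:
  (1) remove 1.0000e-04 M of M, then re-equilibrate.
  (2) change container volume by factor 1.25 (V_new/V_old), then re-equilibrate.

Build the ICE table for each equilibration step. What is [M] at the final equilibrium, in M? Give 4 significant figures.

[M]_eq = 1.7078e-04 M

Q₀ = 3.146 vs Keq = 0.005277 ⇒ Q>K, reverse
Step 1:
                    L           J           M
  init         0.1584       2.986     0.05589
  Δ           0.05575     -0.1115    -0.05575
  eq           0.2142       2.874  1.3677e-04
  solve Keq expr → x = -0.05575; check Q = 0.005277
Then remove 1.0000e-04 M of M.
Step 2:
                    L           J           M
  init         0.2142       2.874  3.6769e-05
  Δ       -9.9917e-05  1.9983e-04  9.9917e-05
  eq           0.2141       2.875  1.3669e-04
  solve Keq expr → x = 9.9917e-05; check Q = 0.005277
Then change container volume by factor 1.25 (V_new/V_old).
Step 3:
                    L           J           M
  init         0.1712         2.3  1.0935e-04
  Δ       -6.1429e-05  1.2286e-04  6.1429e-05
  eq           0.1712         2.3  1.7078e-04
  solve Keq expr → x = 6.1429e-05; check Q = 0.005277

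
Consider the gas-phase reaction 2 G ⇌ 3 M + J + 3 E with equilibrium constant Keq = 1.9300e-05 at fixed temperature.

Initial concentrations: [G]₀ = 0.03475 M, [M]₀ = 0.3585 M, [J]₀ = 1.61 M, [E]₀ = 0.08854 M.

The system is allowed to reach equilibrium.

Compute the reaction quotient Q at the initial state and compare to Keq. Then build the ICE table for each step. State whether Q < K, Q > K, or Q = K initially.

Q₀ = 0.04264; Q > K (proceeds reverse)

Q₀ = 0.04264 vs Keq = 1.9300e-05 ⇒ Q>K, reverse
Step 1:
                   G          M          J          E
  init       0.03475     0.3585       1.61    0.08854
  Δ          0.04876   -0.07314   -0.02438   -0.07314
  eq         0.08351     0.2854      1.586     0.0154
  solve Keq expr → x = -0.02438; check Q = 1.9300e-05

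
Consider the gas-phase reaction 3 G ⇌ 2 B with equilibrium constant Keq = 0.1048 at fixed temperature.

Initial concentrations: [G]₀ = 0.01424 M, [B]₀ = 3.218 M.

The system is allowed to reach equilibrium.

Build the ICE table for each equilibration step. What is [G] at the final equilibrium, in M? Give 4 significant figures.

Q₀ = 3.5863e+06 vs Keq = 0.1048 ⇒ Q>K, reverse
Step 1:
                  G         B
  I         0.01424     3.218
  C            2.68    -1.787
  E           2.694     1.431
  solve Keq expr → x = -0.8933; check Q = 0.1048

[G]_eq = 2.694 M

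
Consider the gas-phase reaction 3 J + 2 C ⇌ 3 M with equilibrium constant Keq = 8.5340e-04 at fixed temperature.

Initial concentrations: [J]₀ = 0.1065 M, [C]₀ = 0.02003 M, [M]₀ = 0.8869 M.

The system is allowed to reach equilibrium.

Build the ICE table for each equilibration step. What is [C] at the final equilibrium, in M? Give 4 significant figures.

Q₀ = 1.4395e+06 vs Keq = 8.5340e-04 ⇒ Q>K, reverse
Step 1:
                  J         C         M
  Initial    0.1065   0.02003    0.8869
  Change      0.826    0.5507    -0.826
  Equil      0.9325    0.5707   0.06086
  solve Keq expr → x = -0.2753; check Q = 8.5340e-04

[C]_eq = 0.5707 M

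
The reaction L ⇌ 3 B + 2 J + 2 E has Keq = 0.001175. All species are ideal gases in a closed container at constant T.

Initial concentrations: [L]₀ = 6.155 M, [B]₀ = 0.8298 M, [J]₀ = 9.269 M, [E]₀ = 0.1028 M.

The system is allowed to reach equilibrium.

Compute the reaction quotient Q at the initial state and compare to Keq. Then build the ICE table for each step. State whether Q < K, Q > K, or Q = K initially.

Q₀ = 0.08428 vs Keq = 0.001175 ⇒ Q>K, reverse
Step 1:
                  L         B         J         E
  I           6.155    0.8298     9.269    0.1028
  C         0.04346   -0.1304  -0.08691  -0.08691
  E           6.198    0.6994     9.182   0.01589
  solve Keq expr → x = -0.04346; check Q = 0.001175

Q₀ = 0.08428; Q > K (proceeds reverse)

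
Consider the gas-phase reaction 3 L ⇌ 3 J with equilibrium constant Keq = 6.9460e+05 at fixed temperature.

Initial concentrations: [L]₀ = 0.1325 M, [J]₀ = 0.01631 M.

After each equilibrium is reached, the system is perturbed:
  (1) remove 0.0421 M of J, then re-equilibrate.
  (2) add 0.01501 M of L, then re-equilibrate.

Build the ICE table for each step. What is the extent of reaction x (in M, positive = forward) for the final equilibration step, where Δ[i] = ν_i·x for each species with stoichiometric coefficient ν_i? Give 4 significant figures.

Q₀ = 0.001865 vs Keq = 6.9460e+05 ⇒ Q<K, forward
Step 1:
                   L          J
  I           0.1325    0.01631
  C          -0.1308     0.1308
  E         0.001662     0.1471
  solve Keq expr → x = 0.04361; check Q = 6.9460e+05
Then remove 0.0421 M of J.
Step 2:
                   L          J
  I         0.001662      0.105
  C       -4.7007e-04 4.7007e-04
  E         0.001191     0.1055
  solve Keq expr → x = 1.5669e-04; check Q = 6.9460e+05
Then add 0.01501 M of L.
Step 3:
                   L          J
  I           0.0162     0.1055
  C         -0.01484    0.01484
  E         0.001359     0.1204
  solve Keq expr → x = 0.004947; check Q = 6.9460e+05

x = 0.004947 M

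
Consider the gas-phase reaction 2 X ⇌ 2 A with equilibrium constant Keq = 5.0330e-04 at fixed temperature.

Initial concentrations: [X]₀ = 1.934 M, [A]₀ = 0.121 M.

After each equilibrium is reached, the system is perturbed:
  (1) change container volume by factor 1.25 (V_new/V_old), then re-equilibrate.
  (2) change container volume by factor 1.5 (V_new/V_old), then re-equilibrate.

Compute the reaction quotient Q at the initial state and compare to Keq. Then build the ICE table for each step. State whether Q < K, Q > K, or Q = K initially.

Q₀ = 0.003914 vs Keq = 5.0330e-04 ⇒ Q>K, reverse
Step 1:
                    X           A
  init          1.934       0.121
  Δ           0.07591    -0.07591
  eq             2.01     0.04509
  solve Keq expr → x = -0.03795; check Q = 5.0330e-04
Then change container volume by factor 1.25 (V_new/V_old).
Step 2:
                    X           A
  init          1.608     0.03607
  Δ                 0           0
  eq            1.608     0.03607
  solve Keq expr → x = 0; check Q = 5.0330e-04
Then change container volume by factor 1.5 (V_new/V_old).
Step 3:
                    X           A
  init          1.072     0.02405
  Δ                 0           0
  eq            1.072     0.02405
  solve Keq expr → x = 0; check Q = 5.0330e-04

Q₀ = 0.003914; Q > K (proceeds reverse)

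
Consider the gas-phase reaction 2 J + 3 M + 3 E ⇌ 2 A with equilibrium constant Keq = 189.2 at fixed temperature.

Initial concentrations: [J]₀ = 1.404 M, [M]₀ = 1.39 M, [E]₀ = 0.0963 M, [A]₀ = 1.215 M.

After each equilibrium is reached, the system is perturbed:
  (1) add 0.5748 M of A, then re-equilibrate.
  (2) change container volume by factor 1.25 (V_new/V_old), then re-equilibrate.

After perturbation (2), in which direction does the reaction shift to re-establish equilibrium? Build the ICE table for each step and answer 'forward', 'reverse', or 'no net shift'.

Direction: reverse

Q₀ = 312.2 vs Keq = 189.2 ⇒ Q>K, reverse
Step 1:
                  J         M         E         A
  I           1.404      1.39    0.0963     1.215
  C         0.01008   0.01512   0.01512  -0.01008
  E           1.414     1.405    0.1114     1.205
  solve Keq expr → x = -0.00504; check Q = 189.2
Then add 0.5748 M of A.
Step 2:
                  J         M         E         A
  I           1.414     1.405    0.1114      1.78
  C         0.01869   0.02804   0.02804  -0.01869
  E           1.433     1.433    0.1395     1.761
  solve Keq expr → x = -0.009347; check Q = 189.2
Then change container volume by factor 1.25 (V_new/V_old).
Step 3:
                  J         M         E         A
  I           1.146     1.147    0.1116     1.409
  C         0.03318   0.04977   0.04977  -0.03318
  E           1.179     1.196    0.1613     1.376
  solve Keq expr → x = -0.01659; check Q = 189.2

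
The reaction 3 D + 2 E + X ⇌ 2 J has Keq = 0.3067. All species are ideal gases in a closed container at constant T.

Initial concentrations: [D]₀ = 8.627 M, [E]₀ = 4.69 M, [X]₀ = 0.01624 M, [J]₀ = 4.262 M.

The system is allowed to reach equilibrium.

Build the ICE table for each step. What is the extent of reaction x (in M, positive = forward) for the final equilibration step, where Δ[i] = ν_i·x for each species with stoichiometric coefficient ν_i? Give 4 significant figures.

Q₀ = 0.0792 vs Keq = 0.3067 ⇒ Q<K, forward
Step 1:
                  D         E         X         J
  init        8.627      4.69   0.01624     4.262
  Δ        -0.03571   -0.0238   -0.0119    0.0238
  eq          8.591     4.666  0.004338     4.286
  solve Keq expr → x = 0.0119; check Q = 0.3067

x = 0.0119 M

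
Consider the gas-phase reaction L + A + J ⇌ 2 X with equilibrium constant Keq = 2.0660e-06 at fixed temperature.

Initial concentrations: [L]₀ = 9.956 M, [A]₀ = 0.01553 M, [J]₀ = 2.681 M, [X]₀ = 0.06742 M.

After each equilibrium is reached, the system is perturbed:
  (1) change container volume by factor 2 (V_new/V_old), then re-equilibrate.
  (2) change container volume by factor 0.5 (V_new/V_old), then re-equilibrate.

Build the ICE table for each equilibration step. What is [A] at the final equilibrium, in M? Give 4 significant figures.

[A]_eq = 0.04842 M

Q₀ = 0.01097 vs Keq = 2.0660e-06 ⇒ Q>K, reverse
Step 1:
                    L           A           J           X
  I             9.956     0.01553       2.681     0.06742
  C           0.03289     0.03289     0.03289    -0.06577
  E             9.989     0.04842       2.714    0.001647
  solve Keq expr → x = -0.03289; check Q = 2.0660e-06
Then change container volume by factor 2 (V_new/V_old).
Step 2:
                    L           A           J           X
  I             4.994     0.02421       1.357  8.2335e-04
  C        1.1984e-04  1.1984e-04  1.1984e-04 -2.3968e-04
  E             4.995     0.02433       1.357  5.8367e-04
  solve Keq expr → x = -1.1984e-04; check Q = 2.0660e-06
Then change container volume by factor 0.5 (V_new/V_old).
Step 3:
                    L           A           J           X
  I             9.989     0.04866       2.714    0.001167
  C       -2.3968e-04 -2.3968e-04 -2.3968e-04  4.7937e-04
  E             9.989     0.04842       2.714    0.001647
  solve Keq expr → x = 2.3968e-04; check Q = 2.0660e-06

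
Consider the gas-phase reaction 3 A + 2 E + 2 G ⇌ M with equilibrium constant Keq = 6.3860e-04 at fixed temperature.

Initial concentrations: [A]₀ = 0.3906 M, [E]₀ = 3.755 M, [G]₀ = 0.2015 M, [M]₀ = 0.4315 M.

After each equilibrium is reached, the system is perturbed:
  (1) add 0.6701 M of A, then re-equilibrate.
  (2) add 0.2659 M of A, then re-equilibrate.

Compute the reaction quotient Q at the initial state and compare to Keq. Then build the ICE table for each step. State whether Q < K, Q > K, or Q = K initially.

Q₀ = 12.65 vs Keq = 6.3860e-04 ⇒ Q>K, reverse
Step 1:
                    A           E           G           M
  I            0.3906       3.755      0.2015      0.4315
  C             1.157      0.7712      0.7712     -0.3856
  E             1.547       4.526      0.9727     0.04588
  solve Keq expr → x = -0.3856; check Q = 6.3860e-04
Then add 0.6701 M of A.
Step 2:
                    A           E           G           M
  I             2.218       4.526      0.9727     0.04588
  C           -0.1311    -0.08741    -0.08741     0.04371
  E             2.086       4.439      0.8853     0.08958
  solve Keq expr → x = 0.04371; check Q = 6.3860e-04
Then add 0.2659 M of A.
Step 3:
                    A           E           G           M
  I             2.352       4.439      0.8853     0.08958
  C          -0.05524    -0.03683    -0.03683     0.01841
  E             2.297       4.402      0.8485       0.108
  solve Keq expr → x = 0.01841; check Q = 6.3860e-04

Q₀ = 12.65; Q > K (proceeds reverse)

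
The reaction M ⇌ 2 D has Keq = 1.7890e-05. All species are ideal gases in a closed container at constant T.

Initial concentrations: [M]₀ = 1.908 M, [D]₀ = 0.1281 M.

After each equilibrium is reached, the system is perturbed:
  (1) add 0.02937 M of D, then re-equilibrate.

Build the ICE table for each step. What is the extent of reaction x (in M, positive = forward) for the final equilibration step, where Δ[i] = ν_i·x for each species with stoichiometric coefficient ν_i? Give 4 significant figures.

x = -0.01467 M

Q₀ = 0.0086 vs Keq = 1.7890e-05 ⇒ Q>K, reverse
Step 1:
                   M          D
  init         1.908     0.1281
  Δ          0.06108    -0.1222
  eq           1.969   0.005935
  solve Keq expr → x = -0.06108; check Q = 1.7890e-05
Then add 0.02937 M of D.
Step 2:
                   M          D
  init         1.969    0.03531
  Δ          0.01467   -0.02935
  eq           1.984   0.005957
  solve Keq expr → x = -0.01467; check Q = 1.7890e-05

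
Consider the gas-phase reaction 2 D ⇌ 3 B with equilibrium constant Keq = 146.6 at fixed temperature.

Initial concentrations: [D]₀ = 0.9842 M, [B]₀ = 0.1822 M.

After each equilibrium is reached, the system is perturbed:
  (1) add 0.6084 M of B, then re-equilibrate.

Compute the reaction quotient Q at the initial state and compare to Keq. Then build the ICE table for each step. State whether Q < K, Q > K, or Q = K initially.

Q₀ = 0.006244; Q < K (proceeds forward)

Q₀ = 0.006244 vs Keq = 146.6 ⇒ Q<K, forward
Step 1:
                   D          B
  Initial     0.9842     0.1822
  Change     -0.8409      1.261
  Equil       0.1433      1.444
  solve Keq expr → x = 0.4205; check Q = 146.6
Then add 0.6084 M of B.
Step 2:
                   D          B
  Initial     0.1433      2.052
  Change     0.07884    -0.1183
  Equil       0.2221      1.934
  solve Keq expr → x = -0.03942; check Q = 146.6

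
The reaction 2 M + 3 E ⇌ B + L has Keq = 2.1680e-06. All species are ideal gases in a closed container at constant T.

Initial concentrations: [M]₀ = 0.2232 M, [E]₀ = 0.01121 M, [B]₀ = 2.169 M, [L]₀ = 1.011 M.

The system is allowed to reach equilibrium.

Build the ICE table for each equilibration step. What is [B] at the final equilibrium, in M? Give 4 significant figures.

Q₀ = 3.1247e+07 vs Keq = 2.1680e-06 ⇒ Q>K, reverse
Step 1:
                  M         E         B         L
  Initial    0.2232   0.01121     2.169     1.011
  Change      2.021     3.032    -1.011    -1.011
  Equil       2.245     3.043     1.158 2.6585e-04
  solve Keq expr → x = -1.011; check Q = 2.1680e-06

[B]_eq = 1.158 M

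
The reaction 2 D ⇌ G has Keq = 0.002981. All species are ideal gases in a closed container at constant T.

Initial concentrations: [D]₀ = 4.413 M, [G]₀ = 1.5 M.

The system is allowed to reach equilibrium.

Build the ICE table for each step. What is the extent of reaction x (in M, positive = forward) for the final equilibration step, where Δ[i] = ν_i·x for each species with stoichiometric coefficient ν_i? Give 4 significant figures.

x = -1.349 M

Q₀ = 0.07702 vs Keq = 0.002981 ⇒ Q>K, reverse
Step 1:
                  D         G
  I           4.413       1.5
  C           2.698    -1.349
  E           7.111    0.1508
  solve Keq expr → x = -1.349; check Q = 0.002981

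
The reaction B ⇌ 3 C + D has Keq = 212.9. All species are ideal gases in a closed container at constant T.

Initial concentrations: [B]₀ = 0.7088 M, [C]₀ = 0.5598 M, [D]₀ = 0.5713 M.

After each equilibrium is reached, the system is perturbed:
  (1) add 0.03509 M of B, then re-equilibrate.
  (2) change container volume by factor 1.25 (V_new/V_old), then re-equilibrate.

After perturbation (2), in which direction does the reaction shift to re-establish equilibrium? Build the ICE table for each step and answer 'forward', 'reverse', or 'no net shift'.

Direction: forward

Q₀ = 0.1414 vs Keq = 212.9 ⇒ Q<K, forward
Step 1:
                  B         C         D
  init       0.7088    0.5598    0.5713
  Δ          -0.627     1.881     0.627
  eq        0.08183     2.441     1.198
  solve Keq expr → x = 0.627; check Q = 212.9
Then add 0.03509 M of B.
Step 2:
                  B         C         D
  init       0.1169     2.441     1.198
  Δ        -0.02532   0.07595   0.02532
  eq        0.09161     2.517     1.224
  solve Keq expr → x = 0.02532; check Q = 212.9
Then change container volume by factor 1.25 (V_new/V_old).
Step 3:
                  B         C         D
  init      0.07329     2.013    0.9789
  Δ        -0.02934   0.08803   0.02934
  eq        0.04394     2.101     1.008
  solve Keq expr → x = 0.02934; check Q = 212.9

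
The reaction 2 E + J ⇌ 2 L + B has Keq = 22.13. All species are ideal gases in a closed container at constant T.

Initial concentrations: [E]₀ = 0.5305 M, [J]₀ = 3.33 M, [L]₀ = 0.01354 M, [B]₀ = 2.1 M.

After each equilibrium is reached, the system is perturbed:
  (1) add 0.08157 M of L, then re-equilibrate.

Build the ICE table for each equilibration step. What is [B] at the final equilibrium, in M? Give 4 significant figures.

[B]_eq = 2.317 M

Q₀ = 4.1081e-04 vs Keq = 22.13 ⇒ Q<K, forward
Step 1:
                    E           J           L           B
  Initial      0.5305        3.33     0.01354         2.1
  Change       -0.446      -0.223       0.446       0.223
  Equil       0.08447       3.107      0.4596       2.323
  solve Keq expr → x = 0.223; check Q = 22.13
Then add 0.08157 M of L.
Step 2:
                    E           J           L           B
  Initial     0.08447       3.107      0.5411       2.323
  Change      0.01247    0.006236    -0.01247   -0.006236
  Equil       0.09695       3.113      0.5287       2.317
  solve Keq expr → x = -0.006236; check Q = 22.13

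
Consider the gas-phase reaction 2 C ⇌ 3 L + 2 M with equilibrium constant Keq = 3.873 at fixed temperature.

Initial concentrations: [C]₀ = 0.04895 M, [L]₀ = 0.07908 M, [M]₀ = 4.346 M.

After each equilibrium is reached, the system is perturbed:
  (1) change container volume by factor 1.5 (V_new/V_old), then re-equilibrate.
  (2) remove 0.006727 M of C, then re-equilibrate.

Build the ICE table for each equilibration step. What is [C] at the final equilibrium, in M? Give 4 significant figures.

[C]_eq = 0.02139 M

Q₀ = 3.898 vs Keq = 3.873 ⇒ Q>K, reverse
Step 1:
                   C          L          M
  init       0.04895    0.07908      4.346
  Δ       6.6256e-05 -9.9383e-05 -6.6256e-05
  eq         0.04902    0.07898      4.346
  solve Keq expr → x = -3.3128e-05; check Q = 3.873
Then change container volume by factor 1.5 (V_new/V_old).
Step 2:
                   C          L          M
  init       0.03268    0.05265      2.897
  Δ         -0.00822    0.01233    0.00822
  eq         0.02446    0.06498      2.906
  solve Keq expr → x = 0.00411; check Q = 3.873
Then remove 0.006727 M of C.
Step 3:
                   C          L          M
  init       0.01773    0.06498      2.906
  Δ         0.003664  -0.005496  -0.003664
  eq         0.02139    0.05949      2.902
  solve Keq expr → x = -0.001832; check Q = 3.873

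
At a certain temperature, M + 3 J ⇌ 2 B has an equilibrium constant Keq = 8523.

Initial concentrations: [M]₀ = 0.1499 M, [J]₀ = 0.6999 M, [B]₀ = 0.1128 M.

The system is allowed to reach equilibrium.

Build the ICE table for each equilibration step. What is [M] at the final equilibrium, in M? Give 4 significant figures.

[M]_eq = 0.001207 M

Q₀ = 0.2476 vs Keq = 8523 ⇒ Q<K, forward
Step 1:
                    M           J           B
  I            0.1499      0.6999      0.1128
  C           -0.1487     -0.4461      0.2974
  E          0.001207      0.2538      0.4102
  solve Keq expr → x = 0.1487; check Q = 8523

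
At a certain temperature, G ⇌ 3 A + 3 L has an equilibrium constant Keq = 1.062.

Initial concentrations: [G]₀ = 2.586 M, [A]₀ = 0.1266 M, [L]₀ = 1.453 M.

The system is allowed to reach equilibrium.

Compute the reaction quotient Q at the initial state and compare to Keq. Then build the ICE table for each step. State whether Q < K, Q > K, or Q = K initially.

Q₀ = 0.002407; Q < K (proceeds forward)

Q₀ = 0.002407 vs Keq = 1.062 ⇒ Q<K, forward
Step 1:
                    G           A           L
  I             2.586      0.1266       1.453
  C           -0.1847      0.5541      0.5541
  E             2.401      0.6807       2.007
  solve Keq expr → x = 0.1847; check Q = 1.062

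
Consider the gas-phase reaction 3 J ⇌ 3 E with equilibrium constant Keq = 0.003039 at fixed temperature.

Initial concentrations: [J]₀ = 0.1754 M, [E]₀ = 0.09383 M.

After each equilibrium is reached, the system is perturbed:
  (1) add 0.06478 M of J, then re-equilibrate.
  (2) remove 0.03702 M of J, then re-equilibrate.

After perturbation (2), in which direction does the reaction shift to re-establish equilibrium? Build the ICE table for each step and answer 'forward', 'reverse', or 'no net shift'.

Direction: reverse

Q₀ = 0.1531 vs Keq = 0.003039 ⇒ Q>K, reverse
Step 1:
                  J         E
  I          0.1754   0.09383
  C         0.05977  -0.05977
  E          0.2352   0.03406
  solve Keq expr → x = -0.01992; check Q = 0.003039
Then add 0.06478 M of J.
Step 2:
                  J         E
  I          0.2999   0.03406
  C       -0.008196  0.008196
  E          0.2918   0.04226
  solve Keq expr → x = 0.002732; check Q = 0.003039
Then remove 0.03702 M of J.
Step 3:
                  J         E
  I          0.2547   0.04226
  C        0.004684 -0.004684
  E          0.2594   0.03758
  solve Keq expr → x = -0.001561; check Q = 0.003039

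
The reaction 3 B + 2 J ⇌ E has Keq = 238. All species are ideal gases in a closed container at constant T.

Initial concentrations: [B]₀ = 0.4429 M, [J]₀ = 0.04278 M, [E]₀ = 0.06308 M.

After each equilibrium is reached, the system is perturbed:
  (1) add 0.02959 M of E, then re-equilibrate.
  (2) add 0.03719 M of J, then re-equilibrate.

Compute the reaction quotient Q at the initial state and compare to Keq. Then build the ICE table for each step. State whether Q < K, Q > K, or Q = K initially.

Q₀ = 396.7 vs Keq = 238 ⇒ Q>K, reverse
Step 1:
                    B           J           E
  I            0.4429     0.04278     0.06308
  C           0.01258    0.008389   -0.004194
  E            0.4555     0.05117     0.05889
  solve Keq expr → x = -0.004194; check Q = 238
Then add 0.02959 M of E.
Step 2:
                    B           J           E
  I            0.4555     0.05117     0.08848
  C           0.01177    0.007845   -0.003922
  E            0.4673     0.05901     0.08455
  solve Keq expr → x = -0.003922; check Q = 238
Then add 0.03719 M of J.
Step 3:
                    B           J           E
  I            0.4673      0.0962     0.08455
  C          -0.03704     -0.0247     0.01235
  E            0.4302     0.07151      0.0969
  solve Keq expr → x = 0.01235; check Q = 238

Q₀ = 396.7; Q > K (proceeds reverse)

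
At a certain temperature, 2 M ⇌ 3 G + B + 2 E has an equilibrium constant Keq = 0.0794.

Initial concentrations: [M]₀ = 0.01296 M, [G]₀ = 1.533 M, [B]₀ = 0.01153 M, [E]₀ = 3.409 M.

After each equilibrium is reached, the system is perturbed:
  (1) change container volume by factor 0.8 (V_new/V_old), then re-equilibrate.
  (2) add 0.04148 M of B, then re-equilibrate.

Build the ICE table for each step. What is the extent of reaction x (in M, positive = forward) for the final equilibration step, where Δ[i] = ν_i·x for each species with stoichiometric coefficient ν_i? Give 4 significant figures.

Q₀ = 2874 vs Keq = 0.0794 ⇒ Q>K, reverse
Step 1:
                    M           G           B           E
  init        0.01296       1.533     0.01153       3.409
  Δ           0.02305    -0.03458    -0.01153    -0.02305
  eq          0.03601       1.498  2.6701e-06       3.386
  solve Keq expr → x = -0.01153; check Q = 0.0794
Then change container volume by factor 0.8 (V_new/V_old).
Step 2:
                    M           G           B           E
  init        0.04502       1.873  3.3376e-06       4.232
  Δ        3.9405e-06 -5.9107e-06 -1.9702e-06 -3.9405e-06
  eq          0.04502       1.873  1.3673e-06       4.232
  solve Keq expr → x = -1.9702e-06; check Q = 0.0794
Then add 0.04148 M of B.
Step 3:
                    M           G           B           E
  init        0.04502       1.873     0.04148       4.232
  Δ           0.08293     -0.1244    -0.04147    -0.08293
  eq            0.128       1.749  1.4121e-05       4.149
  solve Keq expr → x = -0.04147; check Q = 0.0794

x = -0.04147 M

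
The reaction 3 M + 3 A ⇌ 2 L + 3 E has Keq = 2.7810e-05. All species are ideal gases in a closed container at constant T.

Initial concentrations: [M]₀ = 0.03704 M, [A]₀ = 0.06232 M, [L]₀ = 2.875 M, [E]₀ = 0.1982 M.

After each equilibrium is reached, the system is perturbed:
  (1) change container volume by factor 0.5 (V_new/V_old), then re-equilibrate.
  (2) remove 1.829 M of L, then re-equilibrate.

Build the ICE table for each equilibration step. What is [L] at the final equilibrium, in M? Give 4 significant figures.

[L]_eq = 3.659 M

Q₀ = 5.2323e+06 vs Keq = 2.7810e-05 ⇒ Q>K, reverse
Step 1:
                  M         A         L         E
  init      0.03704   0.06232     2.875    0.1982
  Δ          0.1973    0.1973   -0.1315   -0.1973
  eq         0.2343    0.2596     2.743 9.4024e-04
  solve Keq expr → x = -0.06575; check Q = 2.7810e-05
Then change container volume by factor 0.5 (V_new/V_old).
Step 2:
                  M         A         L         E
  init       0.4686    0.5192     5.487   0.00188
  Δ       -4.8403e-04 -4.8403e-04 3.2269e-04 4.8403e-04
  eq         0.4681    0.5187     5.487  0.002365
  solve Keq expr → x = 1.6134e-04; check Q = 2.7810e-05
Then remove 1.829 M of L.
Step 3:
                  M         A         L         E
  init       0.4681    0.5187     3.658  0.002365
  Δ       -7.2443e-04 -7.2443e-04 4.8295e-04 7.2443e-04
  eq         0.4674     0.518     3.659  0.003089
  solve Keq expr → x = 2.4148e-04; check Q = 2.7810e-05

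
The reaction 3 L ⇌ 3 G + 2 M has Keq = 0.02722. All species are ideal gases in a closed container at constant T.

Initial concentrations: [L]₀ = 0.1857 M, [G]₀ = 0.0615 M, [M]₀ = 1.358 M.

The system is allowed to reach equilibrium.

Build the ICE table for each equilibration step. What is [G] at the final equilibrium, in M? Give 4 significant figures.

[G]_eq = 0.04886 M

Q₀ = 0.06699 vs Keq = 0.02722 ⇒ Q>K, reverse
Step 1:
                   L          G          M
  init        0.1857     0.0615      1.358
  Δ          0.01264   -0.01264  -0.008429
  eq          0.1983    0.04886       1.35
  solve Keq expr → x = -0.004215; check Q = 0.02722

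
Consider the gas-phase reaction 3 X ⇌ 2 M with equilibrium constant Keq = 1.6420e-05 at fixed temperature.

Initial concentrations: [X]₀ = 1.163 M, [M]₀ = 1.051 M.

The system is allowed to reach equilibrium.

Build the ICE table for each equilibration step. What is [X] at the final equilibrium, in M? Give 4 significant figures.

[X]_eq = 2.712 M

Q₀ = 0.7022 vs Keq = 1.6420e-05 ⇒ Q>K, reverse
Step 1:
                   X          M
  I            1.163      1.051
  C            1.549     -1.033
  E            2.712     0.0181
  solve Keq expr → x = -0.5164; check Q = 1.6420e-05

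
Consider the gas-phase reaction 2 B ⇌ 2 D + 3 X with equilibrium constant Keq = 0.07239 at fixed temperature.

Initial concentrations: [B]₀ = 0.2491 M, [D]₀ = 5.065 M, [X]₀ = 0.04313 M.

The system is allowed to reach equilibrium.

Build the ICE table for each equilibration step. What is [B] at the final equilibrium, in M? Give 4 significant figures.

[B]_eq = 0.2414 M

Q₀ = 0.03317 vs Keq = 0.07239 ⇒ Q<K, forward
Step 1:
                   B          D          X
  init        0.2491      5.065    0.04313
  Δ         -0.00773    0.00773     0.0116
  eq          0.2414      5.073    0.05473
  solve Keq expr → x = 0.003865; check Q = 0.07239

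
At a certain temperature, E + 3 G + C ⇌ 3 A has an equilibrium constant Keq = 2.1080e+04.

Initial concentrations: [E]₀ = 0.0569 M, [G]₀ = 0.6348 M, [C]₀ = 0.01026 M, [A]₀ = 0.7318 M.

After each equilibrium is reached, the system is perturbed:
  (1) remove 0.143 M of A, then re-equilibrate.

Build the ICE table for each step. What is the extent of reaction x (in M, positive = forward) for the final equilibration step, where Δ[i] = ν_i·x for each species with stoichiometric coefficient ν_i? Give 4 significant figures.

Q₀ = 2624 vs Keq = 2.1080e+04 ⇒ Q<K, forward
Step 1:
                    E           G           C           A
  I            0.0569      0.6348     0.01026      0.7318
  C         -0.008388    -0.02516   -0.008388     0.02516
  E           0.04851      0.6096    0.001872       0.757
  solve Keq expr → x = 0.008388; check Q = 2.1080e+04
Then remove 0.143 M of A.
Step 2:
                    E           G           C           A
  I           0.04851      0.6096    0.001872       0.614
  C       -8.3057e-04   -0.002492 -8.3057e-04    0.002492
  E           0.04768      0.6071    0.001041      0.6165
  solve Keq expr → x = 8.3057e-04; check Q = 2.1080e+04

x = 8.3057e-04 M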